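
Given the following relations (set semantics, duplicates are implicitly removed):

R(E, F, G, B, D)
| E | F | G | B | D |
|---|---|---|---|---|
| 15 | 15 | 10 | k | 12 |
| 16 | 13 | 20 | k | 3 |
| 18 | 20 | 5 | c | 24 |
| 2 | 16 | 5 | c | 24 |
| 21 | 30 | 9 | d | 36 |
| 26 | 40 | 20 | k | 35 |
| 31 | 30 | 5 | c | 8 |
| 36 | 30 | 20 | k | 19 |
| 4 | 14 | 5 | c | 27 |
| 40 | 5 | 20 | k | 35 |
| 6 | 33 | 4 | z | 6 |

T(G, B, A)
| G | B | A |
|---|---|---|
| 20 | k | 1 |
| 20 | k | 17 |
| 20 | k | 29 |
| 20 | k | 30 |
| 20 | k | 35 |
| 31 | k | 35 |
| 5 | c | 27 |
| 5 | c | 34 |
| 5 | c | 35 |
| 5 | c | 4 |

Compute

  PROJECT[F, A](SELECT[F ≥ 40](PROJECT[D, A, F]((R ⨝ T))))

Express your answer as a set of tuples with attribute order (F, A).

{(40, 1), (40, 17), (40, 29), (40, 30), (40, 35)}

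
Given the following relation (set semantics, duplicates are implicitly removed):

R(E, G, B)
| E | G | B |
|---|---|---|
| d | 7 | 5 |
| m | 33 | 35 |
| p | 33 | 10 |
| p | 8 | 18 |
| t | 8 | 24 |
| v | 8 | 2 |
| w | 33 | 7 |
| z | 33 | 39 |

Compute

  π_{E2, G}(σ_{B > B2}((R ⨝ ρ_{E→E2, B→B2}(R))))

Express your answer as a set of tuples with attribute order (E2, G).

{(m, 33), (p, 33), (p, 8), (v, 8), (w, 33)}

ρ[E→E2, B→B2]: schema becomes (E2, G, B2); tuples unchanged.
R ⋈ ρ_{E→E2, B→B2}(R) (natural join on G): {(d, 7, 5, d, 5), (m, 33, 35, m, 35), (m, 33, 35, p, 10), (m, 33, 35, w, 7), (m, 33, 35, z, 39), (p, 33, 10, m, 35), (p, 33, 10, p, 10), (p, 33, 10, w, 7), (p, 33, 10, z, 39), (p, 8, 18, p, 18), (p, 8, 18, t, 24), (p, 8, 18, v, 2), (t, 8, 24, p, 18), (t, 8, 24, t, 24), (t, 8, 24, v, 2), (v, 8, 2, p, 18), (v, 8, 2, t, 24), (v, 8, 2, v, 2), (w, 33, 7, m, 35), (w, 33, 7, p, 10), (w, 33, 7, w, 7), (w, 33, 7, z, 39), (z, 33, 39, m, 35), (z, 33, 39, p, 10), (z, 33, 39, w, 7), (z, 33, 39, z, 39)}
Apply σ_{B > B2}; surviving tuples: {(m, 33, 35, p, 10), (m, 33, 35, w, 7), (p, 33, 10, w, 7), (p, 8, 18, v, 2), (t, 8, 24, p, 18), (t, 8, 24, v, 2), (z, 33, 39, m, 35), (z, 33, 39, p, 10), (z, 33, 39, w, 7)}
π_{E2, G} gives {(m, 33), (p, 33), (p, 8), (v, 8), (w, 33)} (4 duplicate(s) eliminated).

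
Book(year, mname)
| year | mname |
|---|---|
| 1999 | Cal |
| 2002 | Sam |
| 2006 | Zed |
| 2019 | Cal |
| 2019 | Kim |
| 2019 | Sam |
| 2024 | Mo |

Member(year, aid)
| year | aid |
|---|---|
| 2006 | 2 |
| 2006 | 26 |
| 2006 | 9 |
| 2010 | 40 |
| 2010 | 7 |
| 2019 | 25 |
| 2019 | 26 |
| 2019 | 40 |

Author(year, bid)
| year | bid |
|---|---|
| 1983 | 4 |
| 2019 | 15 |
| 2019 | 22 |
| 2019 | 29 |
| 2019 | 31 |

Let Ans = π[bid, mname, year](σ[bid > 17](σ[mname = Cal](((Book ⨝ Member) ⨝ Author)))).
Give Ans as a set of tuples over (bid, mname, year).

Book ⋈ Member (natural join on year): {(2006, Zed, 2), (2006, Zed, 26), (2006, Zed, 9), (2019, Cal, 25), (2019, Cal, 26), (2019, Cal, 40), (2019, Kim, 25), (2019, Kim, 26), (2019, Kim, 40), (2019, Sam, 25), (2019, Sam, 26), (2019, Sam, 40)}
(Book ⨝ Member) ⋈ Author (natural join on year): {(2019, Cal, 25, 15), (2019, Cal, 25, 22), (2019, Cal, 25, 29), (2019, Cal, 25, 31), (2019, Cal, 26, 15), (2019, Cal, 26, 22), (2019, Cal, 26, 29), (2019, Cal, 26, 31), (2019, Cal, 40, 15), (2019, Cal, 40, 22), (2019, Cal, 40, 29), (2019, Cal, 40, 31), (2019, Kim, 25, 15), (2019, Kim, 25, 22), (2019, Kim, 25, 29), (2019, Kim, 25, 31), (2019, Kim, 26, 15), (2019, Kim, 26, 22), (2019, Kim, 26, 29), (2019, Kim, 26, 31), (2019, Kim, 40, 15), (2019, Kim, 40, 22), (2019, Kim, 40, 29), (2019, Kim, 40, 31), (2019, Sam, 25, 15), (2019, Sam, 25, 22), (2019, Sam, 25, 29), (2019, Sam, 25, 31), (2019, Sam, 26, 15), (2019, Sam, 26, 22), (2019, Sam, 26, 29), (2019, Sam, 26, 31), (2019, Sam, 40, 15), (2019, Sam, 40, 22), (2019, Sam, 40, 29), (2019, Sam, 40, 31)}
Filtering on mname = Cal leaves {(2019, Cal, 25, 15), (2019, Cal, 25, 22), (2019, Cal, 25, 29), (2019, Cal, 25, 31), (2019, Cal, 26, 15), (2019, Cal, 26, 22), (2019, Cal, 26, 29), (2019, Cal, 26, 31), (2019, Cal, 40, 15), (2019, Cal, 40, 22), (2019, Cal, 40, 29), (2019, Cal, 40, 31)}.
Filtering on bid > 17 leaves {(2019, Cal, 25, 22), (2019, Cal, 25, 29), (2019, Cal, 25, 31), (2019, Cal, 26, 22), (2019, Cal, 26, 29), (2019, Cal, 26, 31), (2019, Cal, 40, 22), (2019, Cal, 40, 29), (2019, Cal, 40, 31)}.
π[bid, mname, year]: project onto (bid, mname, year) (6 duplicate(s) eliminated) → {(22, Cal, 2019), (29, Cal, 2019), (31, Cal, 2019)}

{(22, Cal, 2019), (29, Cal, 2019), (31, Cal, 2019)}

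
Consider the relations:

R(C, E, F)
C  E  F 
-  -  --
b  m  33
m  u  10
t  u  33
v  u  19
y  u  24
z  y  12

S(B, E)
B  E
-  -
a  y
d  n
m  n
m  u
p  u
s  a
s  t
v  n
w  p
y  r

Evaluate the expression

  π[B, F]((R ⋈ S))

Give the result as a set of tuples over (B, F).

Natural join on E: {(m, u, 10, m), (m, u, 10, p), (t, u, 33, m), (t, u, 33, p), (v, u, 19, m), (v, u, 19, p), (y, u, 24, m), (y, u, 24, p), (z, y, 12, a)}
π[B, F]: project onto (B, F) → {(a, 12), (m, 10), (m, 19), (m, 24), (m, 33), (p, 10), (p, 19), (p, 24), (p, 33)}

{(a, 12), (m, 10), (m, 19), (m, 24), (m, 33), (p, 10), (p, 19), (p, 24), (p, 33)}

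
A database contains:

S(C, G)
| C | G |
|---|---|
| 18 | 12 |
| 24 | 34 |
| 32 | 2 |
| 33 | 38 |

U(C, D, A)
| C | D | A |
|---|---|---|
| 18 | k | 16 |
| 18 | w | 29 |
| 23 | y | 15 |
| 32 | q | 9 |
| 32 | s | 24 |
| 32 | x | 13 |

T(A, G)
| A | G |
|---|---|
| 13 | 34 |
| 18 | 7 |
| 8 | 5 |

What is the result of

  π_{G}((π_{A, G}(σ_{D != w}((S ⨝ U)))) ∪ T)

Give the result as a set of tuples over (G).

{12, 2, 34, 5, 7}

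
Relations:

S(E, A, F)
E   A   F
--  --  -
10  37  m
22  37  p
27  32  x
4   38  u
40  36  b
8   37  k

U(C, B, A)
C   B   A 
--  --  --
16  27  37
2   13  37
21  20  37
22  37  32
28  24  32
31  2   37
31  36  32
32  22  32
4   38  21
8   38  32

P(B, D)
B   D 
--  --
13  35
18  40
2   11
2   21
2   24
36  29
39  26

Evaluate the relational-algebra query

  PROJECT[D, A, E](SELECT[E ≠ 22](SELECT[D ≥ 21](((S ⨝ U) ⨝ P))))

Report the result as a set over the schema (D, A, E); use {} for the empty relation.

Natural join on A: {(10, 37, m, 16, 27), (10, 37, m, 2, 13), (10, 37, m, 21, 20), (10, 37, m, 31, 2), (22, 37, p, 16, 27), (22, 37, p, 2, 13), (22, 37, p, 21, 20), (22, 37, p, 31, 2), (27, 32, x, 22, 37), (27, 32, x, 28, 24), (27, 32, x, 31, 36), (27, 32, x, 32, 22), (27, 32, x, 8, 38), (8, 37, k, 16, 27), (8, 37, k, 2, 13), (8, 37, k, 21, 20), (8, 37, k, 31, 2)}
Natural join on B: {(10, 37, m, 2, 13, 35), (10, 37, m, 31, 2, 11), (10, 37, m, 31, 2, 21), (10, 37, m, 31, 2, 24), (22, 37, p, 2, 13, 35), (22, 37, p, 31, 2, 11), (22, 37, p, 31, 2, 21), (22, 37, p, 31, 2, 24), (27, 32, x, 31, 36, 29), (8, 37, k, 2, 13, 35), (8, 37, k, 31, 2, 11), (8, 37, k, 31, 2, 21), (8, 37, k, 31, 2, 24)}
σ[D ≥ 21]: keep tuples satisfying D ≥ 21 → {(10, 37, m, 2, 13, 35), (10, 37, m, 31, 2, 21), (10, 37, m, 31, 2, 24), (22, 37, p, 2, 13, 35), (22, 37, p, 31, 2, 21), (22, 37, p, 31, 2, 24), (27, 32, x, 31, 36, 29), (8, 37, k, 2, 13, 35), (8, 37, k, 31, 2, 21), (8, 37, k, 31, 2, 24)}
σ[E ≠ 22]: keep tuples satisfying E ≠ 22 → {(10, 37, m, 2, 13, 35), (10, 37, m, 31, 2, 21), (10, 37, m, 31, 2, 24), (27, 32, x, 31, 36, 29), (8, 37, k, 2, 13, 35), (8, 37, k, 31, 2, 21), (8, 37, k, 31, 2, 24)}
π_{D, A, E} gives {(21, 37, 10), (21, 37, 8), (24, 37, 10), (24, 37, 8), (29, 32, 27), (35, 37, 10), (35, 37, 8)}.

{(21, 37, 10), (21, 37, 8), (24, 37, 10), (24, 37, 8), (29, 32, 27), (35, 37, 10), (35, 37, 8)}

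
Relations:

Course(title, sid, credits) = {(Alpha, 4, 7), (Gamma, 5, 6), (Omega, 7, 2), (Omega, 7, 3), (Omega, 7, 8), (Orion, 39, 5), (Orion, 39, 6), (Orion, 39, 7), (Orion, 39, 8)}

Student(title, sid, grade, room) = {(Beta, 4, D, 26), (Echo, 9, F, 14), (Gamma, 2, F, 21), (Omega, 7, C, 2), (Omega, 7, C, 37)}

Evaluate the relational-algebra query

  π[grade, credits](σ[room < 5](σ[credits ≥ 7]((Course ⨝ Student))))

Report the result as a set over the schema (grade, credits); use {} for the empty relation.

{(C, 8)}

Course ⋈ Student (natural join on title, sid): {(Omega, 7, 2, C, 2), (Omega, 7, 2, C, 37), (Omega, 7, 3, C, 2), (Omega, 7, 3, C, 37), (Omega, 7, 8, C, 2), (Omega, 7, 8, C, 37)}
Filtering on credits ≥ 7 leaves {(Omega, 7, 8, C, 2), (Omega, 7, 8, C, 37)}.
Filtering on room < 5 leaves {(Omega, 7, 8, C, 2)}.
π[grade, credits]: project onto (grade, credits) → {(C, 8)}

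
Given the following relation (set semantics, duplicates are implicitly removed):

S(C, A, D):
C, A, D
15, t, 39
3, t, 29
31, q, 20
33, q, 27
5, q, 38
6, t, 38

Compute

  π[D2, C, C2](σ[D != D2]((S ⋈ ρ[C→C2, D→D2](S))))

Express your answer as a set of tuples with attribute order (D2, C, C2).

ρ[C→C2, D→D2]: schema becomes (C2, A, D2); tuples unchanged.
S ⋈ ρ[C→C2, D→D2](S) (natural join on A): {(15, t, 39, 15, 39), (15, t, 39, 3, 29), (15, t, 39, 6, 38), (3, t, 29, 15, 39), (3, t, 29, 3, 29), (3, t, 29, 6, 38), (31, q, 20, 31, 20), (31, q, 20, 33, 27), (31, q, 20, 5, 38), (33, q, 27, 31, 20), (33, q, 27, 33, 27), (33, q, 27, 5, 38), (5, q, 38, 31, 20), (5, q, 38, 33, 27), (5, q, 38, 5, 38), (6, t, 38, 15, 39), (6, t, 38, 3, 29), (6, t, 38, 6, 38)}
Selection D != D2: {(15, t, 39, 3, 29), (15, t, 39, 6, 38), (3, t, 29, 15, 39), (3, t, 29, 6, 38), (31, q, 20, 33, 27), (31, q, 20, 5, 38), (33, q, 27, 31, 20), (33, q, 27, 5, 38), (5, q, 38, 31, 20), (5, q, 38, 33, 27), (6, t, 38, 15, 39), (6, t, 38, 3, 29)}
Keep only column(s) D2, C, C2: {(20, 33, 31), (20, 5, 31), (27, 31, 33), (27, 5, 33), (29, 15, 3), (29, 6, 3), (38, 15, 6), (38, 3, 6), (38, 31, 5), (38, 33, 5), (39, 3, 15), (39, 6, 15)}

{(20, 33, 31), (20, 5, 31), (27, 31, 33), (27, 5, 33), (29, 15, 3), (29, 6, 3), (38, 15, 6), (38, 3, 6), (38, 31, 5), (38, 33, 5), (39, 3, 15), (39, 6, 15)}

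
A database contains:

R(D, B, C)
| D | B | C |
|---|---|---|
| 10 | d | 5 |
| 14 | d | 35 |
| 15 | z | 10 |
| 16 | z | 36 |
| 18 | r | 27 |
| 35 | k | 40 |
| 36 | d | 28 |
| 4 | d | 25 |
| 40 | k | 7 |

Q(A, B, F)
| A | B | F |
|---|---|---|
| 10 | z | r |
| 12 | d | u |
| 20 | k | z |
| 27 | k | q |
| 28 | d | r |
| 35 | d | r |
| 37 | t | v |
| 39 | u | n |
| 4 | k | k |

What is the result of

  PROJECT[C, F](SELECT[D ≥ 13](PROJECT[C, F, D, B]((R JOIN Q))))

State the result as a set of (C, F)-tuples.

{(10, r), (28, r), (28, u), (35, r), (35, u), (36, r), (40, k), (40, q), (40, z), (7, k), (7, q), (7, z)}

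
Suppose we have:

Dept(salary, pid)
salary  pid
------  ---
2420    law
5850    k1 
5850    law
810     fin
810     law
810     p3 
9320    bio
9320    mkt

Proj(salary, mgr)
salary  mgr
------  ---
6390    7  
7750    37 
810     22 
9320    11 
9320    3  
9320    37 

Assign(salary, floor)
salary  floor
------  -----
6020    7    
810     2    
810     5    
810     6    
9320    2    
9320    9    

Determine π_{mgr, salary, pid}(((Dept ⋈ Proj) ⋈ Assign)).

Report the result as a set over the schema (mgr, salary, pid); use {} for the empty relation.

{(11, 9320, bio), (11, 9320, mkt), (22, 810, fin), (22, 810, law), (22, 810, p3), (3, 9320, bio), (3, 9320, mkt), (37, 9320, bio), (37, 9320, mkt)}

Dept ⋈ Proj (natural join on salary): {(810, fin, 22), (810, law, 22), (810, p3, 22), (9320, bio, 11), (9320, bio, 3), (9320, bio, 37), (9320, mkt, 11), (9320, mkt, 3), (9320, mkt, 37)}
(Dept ⋈ Proj) ⋈ Assign (natural join on salary): {(810, fin, 22, 2), (810, fin, 22, 5), (810, fin, 22, 6), (810, law, 22, 2), (810, law, 22, 5), (810, law, 22, 6), (810, p3, 22, 2), (810, p3, 22, 5), (810, p3, 22, 6), (9320, bio, 11, 2), (9320, bio, 11, 9), (9320, bio, 3, 2), (9320, bio, 3, 9), (9320, bio, 37, 2), (9320, bio, 37, 9), (9320, mkt, 11, 2), (9320, mkt, 11, 9), (9320, mkt, 3, 2), (9320, mkt, 3, 9), (9320, mkt, 37, 2), (9320, mkt, 37, 9)}
π[mgr, salary, pid]: project onto (mgr, salary, pid) (12 duplicate(s) eliminated) → {(11, 9320, bio), (11, 9320, mkt), (22, 810, fin), (22, 810, law), (22, 810, p3), (3, 9320, bio), (3, 9320, mkt), (37, 9320, bio), (37, 9320, mkt)}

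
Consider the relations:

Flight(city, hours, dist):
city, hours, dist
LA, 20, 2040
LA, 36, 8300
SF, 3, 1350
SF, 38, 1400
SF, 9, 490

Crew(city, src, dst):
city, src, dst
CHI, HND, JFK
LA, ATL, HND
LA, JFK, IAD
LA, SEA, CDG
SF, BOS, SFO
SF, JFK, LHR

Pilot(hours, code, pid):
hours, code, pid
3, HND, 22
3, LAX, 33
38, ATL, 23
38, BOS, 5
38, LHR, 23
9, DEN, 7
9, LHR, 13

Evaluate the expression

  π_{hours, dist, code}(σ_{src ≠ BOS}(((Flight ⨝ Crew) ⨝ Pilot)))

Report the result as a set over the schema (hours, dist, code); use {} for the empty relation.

{(3, 1350, HND), (3, 1350, LAX), (38, 1400, ATL), (38, 1400, BOS), (38, 1400, LHR), (9, 490, DEN), (9, 490, LHR)}

Flight ⋈ Crew (natural join on city): {(LA, 20, 2040, ATL, HND), (LA, 20, 2040, JFK, IAD), (LA, 20, 2040, SEA, CDG), (LA, 36, 8300, ATL, HND), (LA, 36, 8300, JFK, IAD), (LA, 36, 8300, SEA, CDG), (SF, 3, 1350, BOS, SFO), (SF, 3, 1350, JFK, LHR), (SF, 38, 1400, BOS, SFO), (SF, 38, 1400, JFK, LHR), (SF, 9, 490, BOS, SFO), (SF, 9, 490, JFK, LHR)}
(Flight ⨝ Crew) ⋈ Pilot (natural join on hours): {(SF, 3, 1350, BOS, SFO, HND, 22), (SF, 3, 1350, BOS, SFO, LAX, 33), (SF, 3, 1350, JFK, LHR, HND, 22), (SF, 3, 1350, JFK, LHR, LAX, 33), (SF, 38, 1400, BOS, SFO, ATL, 23), (SF, 38, 1400, BOS, SFO, BOS, 5), (SF, 38, 1400, BOS, SFO, LHR, 23), (SF, 38, 1400, JFK, LHR, ATL, 23), (SF, 38, 1400, JFK, LHR, BOS, 5), (SF, 38, 1400, JFK, LHR, LHR, 23), (SF, 9, 490, BOS, SFO, DEN, 7), (SF, 9, 490, BOS, SFO, LHR, 13), (SF, 9, 490, JFK, LHR, DEN, 7), (SF, 9, 490, JFK, LHR, LHR, 13)}
σ[src ≠ BOS]: keep tuples satisfying src ≠ BOS → {(SF, 3, 1350, JFK, LHR, HND, 22), (SF, 3, 1350, JFK, LHR, LAX, 33), (SF, 38, 1400, JFK, LHR, ATL, 23), (SF, 38, 1400, JFK, LHR, BOS, 5), (SF, 38, 1400, JFK, LHR, LHR, 23), (SF, 9, 490, JFK, LHR, DEN, 7), (SF, 9, 490, JFK, LHR, LHR, 13)}
Projecting to hours, dist, code: {(3, 1350, HND), (3, 1350, LAX), (38, 1400, ATL), (38, 1400, BOS), (38, 1400, LHR), (9, 490, DEN), (9, 490, LHR)}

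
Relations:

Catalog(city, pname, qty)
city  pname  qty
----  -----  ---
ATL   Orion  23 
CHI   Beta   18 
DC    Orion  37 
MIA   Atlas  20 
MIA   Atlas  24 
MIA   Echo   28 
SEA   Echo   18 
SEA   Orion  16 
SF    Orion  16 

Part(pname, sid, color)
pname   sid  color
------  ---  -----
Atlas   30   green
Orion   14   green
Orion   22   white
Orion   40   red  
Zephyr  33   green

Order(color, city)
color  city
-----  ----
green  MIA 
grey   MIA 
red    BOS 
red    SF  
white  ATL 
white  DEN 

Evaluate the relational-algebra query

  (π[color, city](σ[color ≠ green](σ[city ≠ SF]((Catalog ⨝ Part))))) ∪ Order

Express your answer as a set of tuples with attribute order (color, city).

Joining Catalog and Part on pname yields {(ATL, Orion, 23, 14, green), (ATL, Orion, 23, 22, white), (ATL, Orion, 23, 40, red), (DC, Orion, 37, 14, green), (DC, Orion, 37, 22, white), (DC, Orion, 37, 40, red), (MIA, Atlas, 20, 30, green), (MIA, Atlas, 24, 30, green), (SEA, Orion, 16, 14, green), (SEA, Orion, 16, 22, white), (SEA, Orion, 16, 40, red), (SF, Orion, 16, 14, green), (SF, Orion, 16, 22, white), (SF, Orion, 16, 40, red)}.
Selection city ≠ SF: {(ATL, Orion, 23, 14, green), (ATL, Orion, 23, 22, white), (ATL, Orion, 23, 40, red), (DC, Orion, 37, 14, green), (DC, Orion, 37, 22, white), (DC, Orion, 37, 40, red), (MIA, Atlas, 20, 30, green), (MIA, Atlas, 24, 30, green), (SEA, Orion, 16, 14, green), (SEA, Orion, 16, 22, white), (SEA, Orion, 16, 40, red)}
Selection color ≠ green: {(ATL, Orion, 23, 22, white), (ATL, Orion, 23, 40, red), (DC, Orion, 37, 22, white), (DC, Orion, 37, 40, red), (SEA, Orion, 16, 22, white), (SEA, Orion, 16, 40, red)}
π_{color, city} gives {(red, ATL), (red, DC), (red, SEA), (white, ATL), (white, DC), (white, SEA)}.
Set union of the two operands is {(green, MIA), (grey, MIA), (red, ATL), (red, BOS), (red, DC), (red, SEA), (red, SF), (white, ATL), (white, DC), (white, DEN), (white, SEA)}.

{(green, MIA), (grey, MIA), (red, ATL), (red, BOS), (red, DC), (red, SEA), (red, SF), (white, ATL), (white, DC), (white, DEN), (white, SEA)}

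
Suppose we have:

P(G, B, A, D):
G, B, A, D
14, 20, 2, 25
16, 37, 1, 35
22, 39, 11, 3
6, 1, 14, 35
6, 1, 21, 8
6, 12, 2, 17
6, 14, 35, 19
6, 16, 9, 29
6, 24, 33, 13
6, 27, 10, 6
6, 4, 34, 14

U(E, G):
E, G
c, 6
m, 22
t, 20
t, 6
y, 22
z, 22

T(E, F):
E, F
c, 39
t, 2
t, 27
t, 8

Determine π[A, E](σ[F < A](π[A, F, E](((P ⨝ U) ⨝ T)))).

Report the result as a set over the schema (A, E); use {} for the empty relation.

{(10, t), (14, t), (21, t), (33, t), (34, t), (35, t), (9, t)}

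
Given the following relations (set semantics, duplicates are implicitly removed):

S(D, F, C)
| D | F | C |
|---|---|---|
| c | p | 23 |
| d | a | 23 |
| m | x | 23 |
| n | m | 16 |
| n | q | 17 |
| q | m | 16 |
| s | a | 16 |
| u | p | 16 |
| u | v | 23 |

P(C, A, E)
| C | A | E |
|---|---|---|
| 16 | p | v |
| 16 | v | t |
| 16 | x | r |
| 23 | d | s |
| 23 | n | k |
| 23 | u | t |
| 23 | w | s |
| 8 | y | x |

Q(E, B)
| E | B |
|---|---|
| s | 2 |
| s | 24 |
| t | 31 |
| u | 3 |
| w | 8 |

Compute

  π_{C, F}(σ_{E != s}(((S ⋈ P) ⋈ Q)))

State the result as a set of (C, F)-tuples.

Natural join on C: {(c, p, 23, d, s), (c, p, 23, n, k), (c, p, 23, u, t), (c, p, 23, w, s), (d, a, 23, d, s), (d, a, 23, n, k), (d, a, 23, u, t), (d, a, 23, w, s), (m, x, 23, d, s), (m, x, 23, n, k), (m, x, 23, u, t), (m, x, 23, w, s), (n, m, 16, p, v), (n, m, 16, v, t), (n, m, 16, x, r), (q, m, 16, p, v), (q, m, 16, v, t), (q, m, 16, x, r), (s, a, 16, p, v), (s, a, 16, v, t), (s, a, 16, x, r), (u, p, 16, p, v), (u, p, 16, v, t), (u, p, 16, x, r), (u, v, 23, d, s), (u, v, 23, n, k), (u, v, 23, u, t), (u, v, 23, w, s)}
Natural join on E: {(c, p, 23, d, s, 2), (c, p, 23, d, s, 24), (c, p, 23, u, t, 31), (c, p, 23, w, s, 2), (c, p, 23, w, s, 24), (d, a, 23, d, s, 2), (d, a, 23, d, s, 24), (d, a, 23, u, t, 31), (d, a, 23, w, s, 2), (d, a, 23, w, s, 24), (m, x, 23, d, s, 2), (m, x, 23, d, s, 24), (m, x, 23, u, t, 31), (m, x, 23, w, s, 2), (m, x, 23, w, s, 24), (n, m, 16, v, t, 31), (q, m, 16, v, t, 31), (s, a, 16, v, t, 31), (u, p, 16, v, t, 31), (u, v, 23, d, s, 2), (u, v, 23, d, s, 24), (u, v, 23, u, t, 31), (u, v, 23, w, s, 2), (u, v, 23, w, s, 24)}
Selection E != s: {(c, p, 23, u, t, 31), (d, a, 23, u, t, 31), (m, x, 23, u, t, 31), (n, m, 16, v, t, 31), (q, m, 16, v, t, 31), (s, a, 16, v, t, 31), (u, p, 16, v, t, 31), (u, v, 23, u, t, 31)}
Projecting to C, F (1 duplicate(s) eliminated): {(16, a), (16, m), (16, p), (23, a), (23, p), (23, v), (23, x)}

{(16, a), (16, m), (16, p), (23, a), (23, p), (23, v), (23, x)}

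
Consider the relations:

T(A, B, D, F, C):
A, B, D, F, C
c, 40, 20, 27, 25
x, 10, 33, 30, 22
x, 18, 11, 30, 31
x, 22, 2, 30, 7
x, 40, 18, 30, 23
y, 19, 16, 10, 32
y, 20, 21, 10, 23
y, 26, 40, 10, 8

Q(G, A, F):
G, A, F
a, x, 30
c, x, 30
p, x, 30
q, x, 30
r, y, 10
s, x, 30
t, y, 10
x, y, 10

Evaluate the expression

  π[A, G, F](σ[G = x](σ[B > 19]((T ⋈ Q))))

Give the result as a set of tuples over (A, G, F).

{(y, x, 10)}

Natural join on A, F: {(x, 10, 33, 30, 22, a), (x, 10, 33, 30, 22, c), (x, 10, 33, 30, 22, p), (x, 10, 33, 30, 22, q), (x, 10, 33, 30, 22, s), (x, 18, 11, 30, 31, a), (x, 18, 11, 30, 31, c), (x, 18, 11, 30, 31, p), (x, 18, 11, 30, 31, q), (x, 18, 11, 30, 31, s), (x, 22, 2, 30, 7, a), (x, 22, 2, 30, 7, c), (x, 22, 2, 30, 7, p), (x, 22, 2, 30, 7, q), (x, 22, 2, 30, 7, s), (x, 40, 18, 30, 23, a), (x, 40, 18, 30, 23, c), (x, 40, 18, 30, 23, p), (x, 40, 18, 30, 23, q), (x, 40, 18, 30, 23, s), (y, 19, 16, 10, 32, r), (y, 19, 16, 10, 32, t), (y, 19, 16, 10, 32, x), (y, 20, 21, 10, 23, r), (y, 20, 21, 10, 23, t), (y, 20, 21, 10, 23, x), (y, 26, 40, 10, 8, r), (y, 26, 40, 10, 8, t), (y, 26, 40, 10, 8, x)}
σ[B > 19]: keep tuples satisfying B > 19 → {(x, 22, 2, 30, 7, a), (x, 22, 2, 30, 7, c), (x, 22, 2, 30, 7, p), (x, 22, 2, 30, 7, q), (x, 22, 2, 30, 7, s), (x, 40, 18, 30, 23, a), (x, 40, 18, 30, 23, c), (x, 40, 18, 30, 23, p), (x, 40, 18, 30, 23, q), (x, 40, 18, 30, 23, s), (y, 20, 21, 10, 23, r), (y, 20, 21, 10, 23, t), (y, 20, 21, 10, 23, x), (y, 26, 40, 10, 8, r), (y, 26, 40, 10, 8, t), (y, 26, 40, 10, 8, x)}
σ[G = x]: keep tuples satisfying G = x → {(y, 20, 21, 10, 23, x), (y, 26, 40, 10, 8, x)}
π[A, G, F]: project onto (A, G, F) (1 duplicate(s) eliminated) → {(y, x, 10)}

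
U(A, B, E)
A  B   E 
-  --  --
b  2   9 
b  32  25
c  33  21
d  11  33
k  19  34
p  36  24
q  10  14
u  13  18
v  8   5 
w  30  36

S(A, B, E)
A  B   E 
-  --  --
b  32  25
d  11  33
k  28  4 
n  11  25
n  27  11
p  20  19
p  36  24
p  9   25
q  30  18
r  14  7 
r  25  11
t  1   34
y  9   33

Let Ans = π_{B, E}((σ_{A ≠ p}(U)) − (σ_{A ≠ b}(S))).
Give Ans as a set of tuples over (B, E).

{(10, 14), (13, 18), (19, 34), (2, 9), (30, 36), (32, 25), (33, 21), (8, 5)}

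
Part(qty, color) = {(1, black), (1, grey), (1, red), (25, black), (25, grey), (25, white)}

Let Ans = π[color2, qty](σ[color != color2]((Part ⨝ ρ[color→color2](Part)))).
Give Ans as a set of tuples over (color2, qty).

{(black, 1), (black, 25), (grey, 1), (grey, 25), (red, 1), (white, 25)}

ρ[color→color2]: schema becomes (qty, color2); tuples unchanged.
Part ⋈ ρ[color→color2](Part) (natural join on qty): {(1, black, black), (1, black, grey), (1, black, red), (1, grey, black), (1, grey, grey), (1, grey, red), (1, red, black), (1, red, grey), (1, red, red), (25, black, black), (25, black, grey), (25, black, white), (25, grey, black), (25, grey, grey), (25, grey, white), (25, white, black), (25, white, grey), (25, white, white)}
Filtering on color != color2 leaves {(1, black, grey), (1, black, red), (1, grey, black), (1, grey, red), (1, red, black), (1, red, grey), (25, black, grey), (25, black, white), (25, grey, black), (25, grey, white), (25, white, black), (25, white, grey)}.
π_{color2, qty} gives {(black, 1), (black, 25), (grey, 1), (grey, 25), (red, 1), (white, 25)} (6 duplicate(s) eliminated).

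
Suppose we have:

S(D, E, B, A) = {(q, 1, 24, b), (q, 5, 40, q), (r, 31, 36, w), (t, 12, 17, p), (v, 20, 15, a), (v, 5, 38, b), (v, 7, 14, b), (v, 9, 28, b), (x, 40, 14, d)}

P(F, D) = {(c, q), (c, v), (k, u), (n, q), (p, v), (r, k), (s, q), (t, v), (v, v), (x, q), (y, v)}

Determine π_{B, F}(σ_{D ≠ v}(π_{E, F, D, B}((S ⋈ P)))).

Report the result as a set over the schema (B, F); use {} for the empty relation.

Joining S and P on D yields {(q, 1, 24, b, c), (q, 1, 24, b, n), (q, 1, 24, b, s), (q, 1, 24, b, x), (q, 5, 40, q, c), (q, 5, 40, q, n), (q, 5, 40, q, s), (q, 5, 40, q, x), (v, 20, 15, a, c), (v, 20, 15, a, p), (v, 20, 15, a, t), (v, 20, 15, a, v), (v, 20, 15, a, y), (v, 5, 38, b, c), (v, 5, 38, b, p), (v, 5, 38, b, t), (v, 5, 38, b, v), (v, 5, 38, b, y), (v, 7, 14, b, c), (v, 7, 14, b, p), (v, 7, 14, b, t), (v, 7, 14, b, v), (v, 7, 14, b, y), (v, 9, 28, b, c), (v, 9, 28, b, p), (v, 9, 28, b, t), (v, 9, 28, b, v), (v, 9, 28, b, y)}.
Projecting to E, F, D, B: {(1, c, q, 24), (1, n, q, 24), (1, s, q, 24), (1, x, q, 24), (20, c, v, 15), (20, p, v, 15), (20, t, v, 15), (20, v, v, 15), (20, y, v, 15), (5, c, q, 40), (5, c, v, 38), (5, n, q, 40), (5, p, v, 38), (5, s, q, 40), (5, t, v, 38), (5, v, v, 38), (5, x, q, 40), (5, y, v, 38), (7, c, v, 14), (7, p, v, 14), (7, t, v, 14), (7, v, v, 14), (7, y, v, 14), (9, c, v, 28), (9, p, v, 28), (9, t, v, 28), (9, v, v, 28), (9, y, v, 28)}
Apply σ_{D ≠ v}; surviving tuples: {(1, c, q, 24), (1, n, q, 24), (1, s, q, 24), (1, x, q, 24), (5, c, q, 40), (5, n, q, 40), (5, s, q, 40), (5, x, q, 40)}
Projecting to B, F: {(24, c), (24, n), (24, s), (24, x), (40, c), (40, n), (40, s), (40, x)}

{(24, c), (24, n), (24, s), (24, x), (40, c), (40, n), (40, s), (40, x)}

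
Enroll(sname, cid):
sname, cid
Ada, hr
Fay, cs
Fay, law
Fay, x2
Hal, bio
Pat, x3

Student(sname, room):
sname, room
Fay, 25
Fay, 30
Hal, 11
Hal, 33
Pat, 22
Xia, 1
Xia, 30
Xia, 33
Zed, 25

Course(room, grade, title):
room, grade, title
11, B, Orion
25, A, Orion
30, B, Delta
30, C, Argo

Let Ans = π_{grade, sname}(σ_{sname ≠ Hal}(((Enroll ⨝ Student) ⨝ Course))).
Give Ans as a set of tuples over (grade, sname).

Joining Enroll and Student on sname yields {(Fay, cs, 25), (Fay, cs, 30), (Fay, law, 25), (Fay, law, 30), (Fay, x2, 25), (Fay, x2, 30), (Hal, bio, 11), (Hal, bio, 33), (Pat, x3, 22)}.
Joining (Enroll ⨝ Student) and Course on room yields {(Fay, cs, 25, A, Orion), (Fay, cs, 30, B, Delta), (Fay, cs, 30, C, Argo), (Fay, law, 25, A, Orion), (Fay, law, 30, B, Delta), (Fay, law, 30, C, Argo), (Fay, x2, 25, A, Orion), (Fay, x2, 30, B, Delta), (Fay, x2, 30, C, Argo), (Hal, bio, 11, B, Orion)}.
Filtering on sname ≠ Hal leaves {(Fay, cs, 25, A, Orion), (Fay, cs, 30, B, Delta), (Fay, cs, 30, C, Argo), (Fay, law, 25, A, Orion), (Fay, law, 30, B, Delta), (Fay, law, 30, C, Argo), (Fay, x2, 25, A, Orion), (Fay, x2, 30, B, Delta), (Fay, x2, 30, C, Argo)}.
π_{grade, sname} gives {(A, Fay), (B, Fay), (C, Fay)} (6 duplicate(s) eliminated).

{(A, Fay), (B, Fay), (C, Fay)}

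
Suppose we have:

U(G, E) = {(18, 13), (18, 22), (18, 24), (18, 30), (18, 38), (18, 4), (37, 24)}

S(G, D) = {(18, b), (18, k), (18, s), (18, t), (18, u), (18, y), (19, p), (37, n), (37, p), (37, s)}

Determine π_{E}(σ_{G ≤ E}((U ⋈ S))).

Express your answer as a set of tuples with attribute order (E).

Natural join on G: {(18, 13, b), (18, 13, k), (18, 13, s), (18, 13, t), (18, 13, u), (18, 13, y), (18, 22, b), (18, 22, k), (18, 22, s), (18, 22, t), (18, 22, u), (18, 22, y), (18, 24, b), (18, 24, k), (18, 24, s), (18, 24, t), (18, 24, u), (18, 24, y), (18, 30, b), (18, 30, k), (18, 30, s), (18, 30, t), (18, 30, u), (18, 30, y), (18, 38, b), (18, 38, k), (18, 38, s), (18, 38, t), (18, 38, u), (18, 38, y), (18, 4, b), (18, 4, k), (18, 4, s), (18, 4, t), (18, 4, u), (18, 4, y), (37, 24, n), (37, 24, p), (37, 24, s)}
Filtering on G ≤ E leaves {(18, 22, b), (18, 22, k), (18, 22, s), (18, 22, t), (18, 22, u), (18, 22, y), (18, 24, b), (18, 24, k), (18, 24, s), (18, 24, t), (18, 24, u), (18, 24, y), (18, 30, b), (18, 30, k), (18, 30, s), (18, 30, t), (18, 30, u), (18, 30, y), (18, 38, b), (18, 38, k), (18, 38, s), (18, 38, t), (18, 38, u), (18, 38, y)}.
π_{E} gives {22, 24, 30, 38} (20 duplicate(s) eliminated).

{22, 24, 30, 38}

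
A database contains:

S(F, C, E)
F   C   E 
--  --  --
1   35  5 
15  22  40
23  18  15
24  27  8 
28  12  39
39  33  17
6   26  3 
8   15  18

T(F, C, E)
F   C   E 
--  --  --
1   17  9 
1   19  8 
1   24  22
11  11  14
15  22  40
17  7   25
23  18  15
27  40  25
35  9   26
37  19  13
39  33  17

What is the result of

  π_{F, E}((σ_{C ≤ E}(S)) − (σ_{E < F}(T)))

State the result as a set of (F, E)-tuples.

{(15, 40), (28, 39), (8, 18)}

Apply σ_{C ≤ E}; surviving tuples: {(15, 22, 40), (28, 12, 39), (8, 15, 18)}
Apply σ_{E < F}; surviving tuples: {(23, 18, 15), (27, 40, 25), (35, 9, 26), (37, 19, 13), (39, 33, 17)}
Set difference of the two operands is {(15, 22, 40), (28, 12, 39), (8, 15, 18)}.
π[F, E]: project onto (F, E) → {(15, 40), (28, 39), (8, 18)}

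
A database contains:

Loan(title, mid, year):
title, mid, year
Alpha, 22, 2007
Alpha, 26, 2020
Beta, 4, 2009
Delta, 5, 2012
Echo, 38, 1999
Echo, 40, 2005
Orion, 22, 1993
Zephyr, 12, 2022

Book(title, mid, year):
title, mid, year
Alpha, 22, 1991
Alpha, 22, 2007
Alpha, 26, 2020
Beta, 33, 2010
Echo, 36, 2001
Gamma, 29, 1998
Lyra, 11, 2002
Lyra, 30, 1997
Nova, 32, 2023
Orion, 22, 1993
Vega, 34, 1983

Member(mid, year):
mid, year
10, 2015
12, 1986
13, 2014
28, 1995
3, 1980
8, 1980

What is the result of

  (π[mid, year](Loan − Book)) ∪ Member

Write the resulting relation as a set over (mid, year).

{(10, 2015), (12, 1986), (12, 2022), (13, 2014), (28, 1995), (3, 1980), (38, 1999), (4, 2009), (40, 2005), (5, 2012), (8, 1980)}

Taking the difference: {(Beta, 4, 2009), (Delta, 5, 2012), (Echo, 38, 1999), (Echo, 40, 2005), (Zephyr, 12, 2022)}
Keep only column(s) mid, year: {(12, 2022), (38, 1999), (4, 2009), (40, 2005), (5, 2012)}
Taking the union: {(10, 2015), (12, 1986), (12, 2022), (13, 2014), (28, 1995), (3, 1980), (38, 1999), (4, 2009), (40, 2005), (5, 2012), (8, 1980)}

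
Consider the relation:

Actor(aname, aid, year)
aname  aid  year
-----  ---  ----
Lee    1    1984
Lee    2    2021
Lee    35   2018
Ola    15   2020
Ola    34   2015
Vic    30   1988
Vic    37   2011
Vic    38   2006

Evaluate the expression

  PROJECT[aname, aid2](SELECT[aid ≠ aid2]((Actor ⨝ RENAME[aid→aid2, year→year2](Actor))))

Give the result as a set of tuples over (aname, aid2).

{(Lee, 1), (Lee, 2), (Lee, 35), (Ola, 15), (Ola, 34), (Vic, 30), (Vic, 37), (Vic, 38)}

ρ[aid→aid2, year→year2]: schema becomes (aname, aid2, year2); tuples unchanged.
Joining Actor and RENAME[aid→aid2, year→year2](Actor) on aname yields {(Lee, 1, 1984, 1, 1984), (Lee, 1, 1984, 2, 2021), (Lee, 1, 1984, 35, 2018), (Lee, 2, 2021, 1, 1984), (Lee, 2, 2021, 2, 2021), (Lee, 2, 2021, 35, 2018), (Lee, 35, 2018, 1, 1984), (Lee, 35, 2018, 2, 2021), (Lee, 35, 2018, 35, 2018), (Ola, 15, 2020, 15, 2020), (Ola, 15, 2020, 34, 2015), (Ola, 34, 2015, 15, 2020), (Ola, 34, 2015, 34, 2015), (Vic, 30, 1988, 30, 1988), (Vic, 30, 1988, 37, 2011), (Vic, 30, 1988, 38, 2006), (Vic, 37, 2011, 30, 1988), (Vic, 37, 2011, 37, 2011), (Vic, 37, 2011, 38, 2006), (Vic, 38, 2006, 30, 1988), (Vic, 38, 2006, 37, 2011), (Vic, 38, 2006, 38, 2006)}.
Apply σ_{aid ≠ aid2}; surviving tuples: {(Lee, 1, 1984, 2, 2021), (Lee, 1, 1984, 35, 2018), (Lee, 2, 2021, 1, 1984), (Lee, 2, 2021, 35, 2018), (Lee, 35, 2018, 1, 1984), (Lee, 35, 2018, 2, 2021), (Ola, 15, 2020, 34, 2015), (Ola, 34, 2015, 15, 2020), (Vic, 30, 1988, 37, 2011), (Vic, 30, 1988, 38, 2006), (Vic, 37, 2011, 30, 1988), (Vic, 37, 2011, 38, 2006), (Vic, 38, 2006, 30, 1988), (Vic, 38, 2006, 37, 2011)}
π_{aname, aid2} gives {(Lee, 1), (Lee, 2), (Lee, 35), (Ola, 15), (Ola, 34), (Vic, 30), (Vic, 37), (Vic, 38)} (6 duplicate(s) eliminated).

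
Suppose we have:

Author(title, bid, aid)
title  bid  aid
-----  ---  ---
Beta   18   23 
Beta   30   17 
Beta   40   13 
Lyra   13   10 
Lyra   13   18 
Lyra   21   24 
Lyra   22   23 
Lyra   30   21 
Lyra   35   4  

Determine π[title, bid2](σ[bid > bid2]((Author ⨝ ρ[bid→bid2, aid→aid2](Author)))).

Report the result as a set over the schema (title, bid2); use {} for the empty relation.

ρ[bid→bid2, aid→aid2]: schema becomes (title, bid2, aid2); tuples unchanged.
Joining Author and ρ[bid→bid2, aid→aid2](Author) on title yields {(Beta, 18, 23, 18, 23), (Beta, 18, 23, 30, 17), (Beta, 18, 23, 40, 13), (Beta, 30, 17, 18, 23), (Beta, 30, 17, 30, 17), (Beta, 30, 17, 40, 13), (Beta, 40, 13, 18, 23), (Beta, 40, 13, 30, 17), (Beta, 40, 13, 40, 13), (Lyra, 13, 10, 13, 10), (Lyra, 13, 10, 13, 18), (Lyra, 13, 10, 21, 24), (Lyra, 13, 10, 22, 23), (Lyra, 13, 10, 30, 21), (Lyra, 13, 10, 35, 4), (Lyra, 13, 18, 13, 10), (Lyra, 13, 18, 13, 18), (Lyra, 13, 18, 21, 24), (Lyra, 13, 18, 22, 23), (Lyra, 13, 18, 30, 21), (Lyra, 13, 18, 35, 4), (Lyra, 21, 24, 13, 10), (Lyra, 21, 24, 13, 18), (Lyra, 21, 24, 21, 24), (Lyra, 21, 24, 22, 23), (Lyra, 21, 24, 30, 21), (Lyra, 21, 24, 35, 4), (Lyra, 22, 23, 13, 10), (Lyra, 22, 23, 13, 18), (Lyra, 22, 23, 21, 24), (Lyra, 22, 23, 22, 23), (Lyra, 22, 23, 30, 21), (Lyra, 22, 23, 35, 4), (Lyra, 30, 21, 13, 10), (Lyra, 30, 21, 13, 18), (Lyra, 30, 21, 21, 24), (Lyra, 30, 21, 22, 23), (Lyra, 30, 21, 30, 21), (Lyra, 30, 21, 35, 4), (Lyra, 35, 4, 13, 10), (Lyra, 35, 4, 13, 18), (Lyra, 35, 4, 21, 24), (Lyra, 35, 4, 22, 23), (Lyra, 35, 4, 30, 21), (Lyra, 35, 4, 35, 4)}.
Filtering on bid > bid2 leaves {(Beta, 30, 17, 18, 23), (Beta, 40, 13, 18, 23), (Beta, 40, 13, 30, 17), (Lyra, 21, 24, 13, 10), (Lyra, 21, 24, 13, 18), (Lyra, 22, 23, 13, 10), (Lyra, 22, 23, 13, 18), (Lyra, 22, 23, 21, 24), (Lyra, 30, 21, 13, 10), (Lyra, 30, 21, 13, 18), (Lyra, 30, 21, 21, 24), (Lyra, 30, 21, 22, 23), (Lyra, 35, 4, 13, 10), (Lyra, 35, 4, 13, 18), (Lyra, 35, 4, 21, 24), (Lyra, 35, 4, 22, 23), (Lyra, 35, 4, 30, 21)}.
Projecting to title, bid2 (11 duplicate(s) eliminated): {(Beta, 18), (Beta, 30), (Lyra, 13), (Lyra, 21), (Lyra, 22), (Lyra, 30)}

{(Beta, 18), (Beta, 30), (Lyra, 13), (Lyra, 21), (Lyra, 22), (Lyra, 30)}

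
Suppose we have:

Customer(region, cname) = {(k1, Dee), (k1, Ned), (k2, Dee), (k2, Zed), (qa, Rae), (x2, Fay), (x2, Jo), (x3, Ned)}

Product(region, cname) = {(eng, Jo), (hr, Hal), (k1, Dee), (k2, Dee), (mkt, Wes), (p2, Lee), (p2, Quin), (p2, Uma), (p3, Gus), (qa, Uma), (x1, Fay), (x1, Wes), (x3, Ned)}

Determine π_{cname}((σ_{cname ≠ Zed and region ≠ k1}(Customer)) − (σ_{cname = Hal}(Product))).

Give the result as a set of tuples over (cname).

Selection cname ≠ Zed and region ≠ k1: {(k2, Dee), (qa, Rae), (x2, Fay), (x2, Jo), (x3, Ned)}
Selection cname = Hal: {(hr, Hal)}
Taking the difference: {(k2, Dee), (qa, Rae), (x2, Fay), (x2, Jo), (x3, Ned)}
Projecting to cname: {Dee, Fay, Jo, Ned, Rae}

{Dee, Fay, Jo, Ned, Rae}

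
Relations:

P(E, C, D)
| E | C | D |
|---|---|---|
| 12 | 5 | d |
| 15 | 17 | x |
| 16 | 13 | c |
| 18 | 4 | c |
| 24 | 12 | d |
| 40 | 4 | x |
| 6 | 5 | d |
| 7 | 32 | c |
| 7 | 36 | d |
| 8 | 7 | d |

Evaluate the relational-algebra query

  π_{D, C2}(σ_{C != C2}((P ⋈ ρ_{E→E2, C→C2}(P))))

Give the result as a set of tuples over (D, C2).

ρ[E→E2, C→C2]: schema becomes (E2, C2, D); tuples unchanged.
Joining P and ρ_{E→E2, C→C2}(P) on D yields {(12, 5, d, 12, 5), (12, 5, d, 24, 12), (12, 5, d, 6, 5), (12, 5, d, 7, 36), (12, 5, d, 8, 7), (15, 17, x, 15, 17), (15, 17, x, 40, 4), (16, 13, c, 16, 13), (16, 13, c, 18, 4), (16, 13, c, 7, 32), (18, 4, c, 16, 13), (18, 4, c, 18, 4), (18, 4, c, 7, 32), (24, 12, d, 12, 5), (24, 12, d, 24, 12), (24, 12, d, 6, 5), (24, 12, d, 7, 36), (24, 12, d, 8, 7), (40, 4, x, 15, 17), (40, 4, x, 40, 4), (6, 5, d, 12, 5), (6, 5, d, 24, 12), (6, 5, d, 6, 5), (6, 5, d, 7, 36), (6, 5, d, 8, 7), (7, 32, c, 16, 13), (7, 32, c, 18, 4), (7, 32, c, 7, 32), (7, 36, d, 12, 5), (7, 36, d, 24, 12), (7, 36, d, 6, 5), (7, 36, d, 7, 36), (7, 36, d, 8, 7), (8, 7, d, 12, 5), (8, 7, d, 24, 12), (8, 7, d, 6, 5), (8, 7, d, 7, 36), (8, 7, d, 8, 7)}.
Filtering on C != C2 leaves {(12, 5, d, 24, 12), (12, 5, d, 7, 36), (12, 5, d, 8, 7), (15, 17, x, 40, 4), (16, 13, c, 18, 4), (16, 13, c, 7, 32), (18, 4, c, 16, 13), (18, 4, c, 7, 32), (24, 12, d, 12, 5), (24, 12, d, 6, 5), (24, 12, d, 7, 36), (24, 12, d, 8, 7), (40, 4, x, 15, 17), (6, 5, d, 24, 12), (6, 5, d, 7, 36), (6, 5, d, 8, 7), (7, 32, c, 16, 13), (7, 32, c, 18, 4), (7, 36, d, 12, 5), (7, 36, d, 24, 12), (7, 36, d, 6, 5), (7, 36, d, 8, 7), (8, 7, d, 12, 5), (8, 7, d, 24, 12), (8, 7, d, 6, 5), (8, 7, d, 7, 36)}.
Keep only column(s) D, C2 (17 duplicate(s) eliminated): {(c, 13), (c, 32), (c, 4), (d, 12), (d, 36), (d, 5), (d, 7), (x, 17), (x, 4)}

{(c, 13), (c, 32), (c, 4), (d, 12), (d, 36), (d, 5), (d, 7), (x, 17), (x, 4)}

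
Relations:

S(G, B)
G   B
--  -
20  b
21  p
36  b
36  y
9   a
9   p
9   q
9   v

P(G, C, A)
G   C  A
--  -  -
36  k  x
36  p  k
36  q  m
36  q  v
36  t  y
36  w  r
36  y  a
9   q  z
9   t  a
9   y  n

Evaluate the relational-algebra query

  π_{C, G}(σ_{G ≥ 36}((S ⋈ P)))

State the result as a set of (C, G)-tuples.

Natural join on G: {(36, b, k, x), (36, b, p, k), (36, b, q, m), (36, b, q, v), (36, b, t, y), (36, b, w, r), (36, b, y, a), (36, y, k, x), (36, y, p, k), (36, y, q, m), (36, y, q, v), (36, y, t, y), (36, y, w, r), (36, y, y, a), (9, a, q, z), (9, a, t, a), (9, a, y, n), (9, p, q, z), (9, p, t, a), (9, p, y, n), (9, q, q, z), (9, q, t, a), (9, q, y, n), (9, v, q, z), (9, v, t, a), (9, v, y, n)}
Apply σ_{G ≥ 36}; surviving tuples: {(36, b, k, x), (36, b, p, k), (36, b, q, m), (36, b, q, v), (36, b, t, y), (36, b, w, r), (36, b, y, a), (36, y, k, x), (36, y, p, k), (36, y, q, m), (36, y, q, v), (36, y, t, y), (36, y, w, r), (36, y, y, a)}
Keep only column(s) C, G (8 duplicate(s) eliminated): {(k, 36), (p, 36), (q, 36), (t, 36), (w, 36), (y, 36)}

{(k, 36), (p, 36), (q, 36), (t, 36), (w, 36), (y, 36)}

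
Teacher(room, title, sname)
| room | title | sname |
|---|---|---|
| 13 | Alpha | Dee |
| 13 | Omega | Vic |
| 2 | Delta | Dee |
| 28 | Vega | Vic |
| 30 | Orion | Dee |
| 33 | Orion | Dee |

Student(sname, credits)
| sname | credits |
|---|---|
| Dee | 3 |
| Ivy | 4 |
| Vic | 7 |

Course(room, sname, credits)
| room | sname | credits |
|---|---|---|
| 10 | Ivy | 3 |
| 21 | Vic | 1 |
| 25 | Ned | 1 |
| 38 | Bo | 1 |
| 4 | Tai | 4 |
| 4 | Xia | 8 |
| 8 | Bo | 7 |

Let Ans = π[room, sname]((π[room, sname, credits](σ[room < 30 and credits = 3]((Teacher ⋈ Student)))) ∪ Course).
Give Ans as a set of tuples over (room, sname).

{(10, Ivy), (13, Dee), (2, Dee), (21, Vic), (25, Ned), (38, Bo), (4, Tai), (4, Xia), (8, Bo)}

Natural join on sname: {(13, Alpha, Dee, 3), (13, Omega, Vic, 7), (2, Delta, Dee, 3), (28, Vega, Vic, 7), (30, Orion, Dee, 3), (33, Orion, Dee, 3)}
σ[room < 30 and credits = 3]: keep tuples satisfying room < 30 and credits = 3 → {(13, Alpha, Dee, 3), (2, Delta, Dee, 3)}
π[room, sname, credits]: project onto (room, sname, credits) → {(13, Dee, 3), (2, Dee, 3)}
Union: {(13, Dee, 3), (2, Dee, 3)} with {(10, Ivy, 3), (21, Vic, 1), (25, Ned, 1), (38, Bo, 1), (4, Tai, 4), (4, Xia, 8), (8, Bo, 7)} → {(10, Ivy, 3), (13, Dee, 3), (2, Dee, 3), (21, Vic, 1), (25, Ned, 1), (38, Bo, 1), (4, Tai, 4), (4, Xia, 8), (8, Bo, 7)}
π[room, sname]: project onto (room, sname) → {(10, Ivy), (13, Dee), (2, Dee), (21, Vic), (25, Ned), (38, Bo), (4, Tai), (4, Xia), (8, Bo)}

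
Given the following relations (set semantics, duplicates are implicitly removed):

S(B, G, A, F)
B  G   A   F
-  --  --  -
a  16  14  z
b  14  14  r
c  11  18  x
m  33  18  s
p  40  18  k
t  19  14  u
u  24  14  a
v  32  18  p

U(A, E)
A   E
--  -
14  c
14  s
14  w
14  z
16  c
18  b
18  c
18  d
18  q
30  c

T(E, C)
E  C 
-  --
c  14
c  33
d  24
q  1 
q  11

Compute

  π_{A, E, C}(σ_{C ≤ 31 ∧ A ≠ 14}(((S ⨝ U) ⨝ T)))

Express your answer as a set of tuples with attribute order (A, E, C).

Natural join on A: {(a, 16, 14, z, c), (a, 16, 14, z, s), (a, 16, 14, z, w), (a, 16, 14, z, z), (b, 14, 14, r, c), (b, 14, 14, r, s), (b, 14, 14, r, w), (b, 14, 14, r, z), (c, 11, 18, x, b), (c, 11, 18, x, c), (c, 11, 18, x, d), (c, 11, 18, x, q), (m, 33, 18, s, b), (m, 33, 18, s, c), (m, 33, 18, s, d), (m, 33, 18, s, q), (p, 40, 18, k, b), (p, 40, 18, k, c), (p, 40, 18, k, d), (p, 40, 18, k, q), (t, 19, 14, u, c), (t, 19, 14, u, s), (t, 19, 14, u, w), (t, 19, 14, u, z), (u, 24, 14, a, c), (u, 24, 14, a, s), (u, 24, 14, a, w), (u, 24, 14, a, z), (v, 32, 18, p, b), (v, 32, 18, p, c), (v, 32, 18, p, d), (v, 32, 18, p, q)}
Natural join on E: {(a, 16, 14, z, c, 14), (a, 16, 14, z, c, 33), (b, 14, 14, r, c, 14), (b, 14, 14, r, c, 33), (c, 11, 18, x, c, 14), (c, 11, 18, x, c, 33), (c, 11, 18, x, d, 24), (c, 11, 18, x, q, 1), (c, 11, 18, x, q, 11), (m, 33, 18, s, c, 14), (m, 33, 18, s, c, 33), (m, 33, 18, s, d, 24), (m, 33, 18, s, q, 1), (m, 33, 18, s, q, 11), (p, 40, 18, k, c, 14), (p, 40, 18, k, c, 33), (p, 40, 18, k, d, 24), (p, 40, 18, k, q, 1), (p, 40, 18, k, q, 11), (t, 19, 14, u, c, 14), (t, 19, 14, u, c, 33), (u, 24, 14, a, c, 14), (u, 24, 14, a, c, 33), (v, 32, 18, p, c, 14), (v, 32, 18, p, c, 33), (v, 32, 18, p, d, 24), (v, 32, 18, p, q, 1), (v, 32, 18, p, q, 11)}
Filtering on C ≤ 31 ∧ A ≠ 14 leaves {(c, 11, 18, x, c, 14), (c, 11, 18, x, d, 24), (c, 11, 18, x, q, 1), (c, 11, 18, x, q, 11), (m, 33, 18, s, c, 14), (m, 33, 18, s, d, 24), (m, 33, 18, s, q, 1), (m, 33, 18, s, q, 11), (p, 40, 18, k, c, 14), (p, 40, 18, k, d, 24), (p, 40, 18, k, q, 1), (p, 40, 18, k, q, 11), (v, 32, 18, p, c, 14), (v, 32, 18, p, d, 24), (v, 32, 18, p, q, 1), (v, 32, 18, p, q, 11)}.
π[A, E, C]: project onto (A, E, C) (12 duplicate(s) eliminated) → {(18, c, 14), (18, d, 24), (18, q, 1), (18, q, 11)}

{(18, c, 14), (18, d, 24), (18, q, 1), (18, q, 11)}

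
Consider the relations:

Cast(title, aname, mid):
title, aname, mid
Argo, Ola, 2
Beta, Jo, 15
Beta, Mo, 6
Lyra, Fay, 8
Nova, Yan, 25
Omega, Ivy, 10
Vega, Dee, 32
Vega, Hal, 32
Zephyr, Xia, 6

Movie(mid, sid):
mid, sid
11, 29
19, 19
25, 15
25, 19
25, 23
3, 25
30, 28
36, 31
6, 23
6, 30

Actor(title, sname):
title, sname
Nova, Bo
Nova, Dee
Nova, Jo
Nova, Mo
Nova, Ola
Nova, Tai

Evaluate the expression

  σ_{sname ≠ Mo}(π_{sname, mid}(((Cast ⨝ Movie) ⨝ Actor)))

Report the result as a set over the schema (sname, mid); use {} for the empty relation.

{(Bo, 25), (Dee, 25), (Jo, 25), (Ola, 25), (Tai, 25)}

Natural join on mid: {(Beta, Mo, 6, 23), (Beta, Mo, 6, 30), (Nova, Yan, 25, 15), (Nova, Yan, 25, 19), (Nova, Yan, 25, 23), (Zephyr, Xia, 6, 23), (Zephyr, Xia, 6, 30)}
Natural join on title: {(Nova, Yan, 25, 15, Bo), (Nova, Yan, 25, 15, Dee), (Nova, Yan, 25, 15, Jo), (Nova, Yan, 25, 15, Mo), (Nova, Yan, 25, 15, Ola), (Nova, Yan, 25, 15, Tai), (Nova, Yan, 25, 19, Bo), (Nova, Yan, 25, 19, Dee), (Nova, Yan, 25, 19, Jo), (Nova, Yan, 25, 19, Mo), (Nova, Yan, 25, 19, Ola), (Nova, Yan, 25, 19, Tai), (Nova, Yan, 25, 23, Bo), (Nova, Yan, 25, 23, Dee), (Nova, Yan, 25, 23, Jo), (Nova, Yan, 25, 23, Mo), (Nova, Yan, 25, 23, Ola), (Nova, Yan, 25, 23, Tai)}
Projecting to sname, mid (12 duplicate(s) eliminated): {(Bo, 25), (Dee, 25), (Jo, 25), (Mo, 25), (Ola, 25), (Tai, 25)}
Selection sname ≠ Mo: {(Bo, 25), (Dee, 25), (Jo, 25), (Ola, 25), (Tai, 25)}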